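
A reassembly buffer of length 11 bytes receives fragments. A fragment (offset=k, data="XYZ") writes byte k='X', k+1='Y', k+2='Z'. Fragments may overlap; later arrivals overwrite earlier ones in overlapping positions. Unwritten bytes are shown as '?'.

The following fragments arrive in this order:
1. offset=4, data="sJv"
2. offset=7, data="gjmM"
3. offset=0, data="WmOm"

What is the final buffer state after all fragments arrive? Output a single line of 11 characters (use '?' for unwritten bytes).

Answer: WmOmsJvgjmM

Derivation:
Fragment 1: offset=4 data="sJv" -> buffer=????sJv????
Fragment 2: offset=7 data="gjmM" -> buffer=????sJvgjmM
Fragment 3: offset=0 data="WmOm" -> buffer=WmOmsJvgjmM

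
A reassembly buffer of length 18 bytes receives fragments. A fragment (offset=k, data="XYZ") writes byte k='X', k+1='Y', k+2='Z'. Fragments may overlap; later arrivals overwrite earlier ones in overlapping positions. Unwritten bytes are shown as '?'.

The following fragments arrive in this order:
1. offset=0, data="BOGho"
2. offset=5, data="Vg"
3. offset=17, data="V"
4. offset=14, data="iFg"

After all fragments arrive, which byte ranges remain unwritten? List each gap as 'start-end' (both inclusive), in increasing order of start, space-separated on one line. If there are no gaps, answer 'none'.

Fragment 1: offset=0 len=5
Fragment 2: offset=5 len=2
Fragment 3: offset=17 len=1
Fragment 4: offset=14 len=3
Gaps: 7-13

Answer: 7-13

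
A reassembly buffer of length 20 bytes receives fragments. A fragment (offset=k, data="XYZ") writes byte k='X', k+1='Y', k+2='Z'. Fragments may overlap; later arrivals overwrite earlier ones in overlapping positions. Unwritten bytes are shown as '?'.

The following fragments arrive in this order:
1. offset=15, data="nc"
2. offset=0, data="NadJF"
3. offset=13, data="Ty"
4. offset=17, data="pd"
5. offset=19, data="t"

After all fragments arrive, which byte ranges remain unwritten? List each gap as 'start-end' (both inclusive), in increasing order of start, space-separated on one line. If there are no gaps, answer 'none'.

Answer: 5-12

Derivation:
Fragment 1: offset=15 len=2
Fragment 2: offset=0 len=5
Fragment 3: offset=13 len=2
Fragment 4: offset=17 len=2
Fragment 5: offset=19 len=1
Gaps: 5-12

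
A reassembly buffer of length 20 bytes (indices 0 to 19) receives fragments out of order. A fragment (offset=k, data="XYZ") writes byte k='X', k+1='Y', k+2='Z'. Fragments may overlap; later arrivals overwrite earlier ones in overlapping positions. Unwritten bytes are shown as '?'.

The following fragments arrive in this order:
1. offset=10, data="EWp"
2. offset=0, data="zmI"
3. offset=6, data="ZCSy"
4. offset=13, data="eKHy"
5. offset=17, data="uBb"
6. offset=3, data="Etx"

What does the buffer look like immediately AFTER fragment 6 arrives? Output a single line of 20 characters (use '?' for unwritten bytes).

Fragment 1: offset=10 data="EWp" -> buffer=??????????EWp???????
Fragment 2: offset=0 data="zmI" -> buffer=zmI???????EWp???????
Fragment 3: offset=6 data="ZCSy" -> buffer=zmI???ZCSyEWp???????
Fragment 4: offset=13 data="eKHy" -> buffer=zmI???ZCSyEWpeKHy???
Fragment 5: offset=17 data="uBb" -> buffer=zmI???ZCSyEWpeKHyuBb
Fragment 6: offset=3 data="Etx" -> buffer=zmIEtxZCSyEWpeKHyuBb

Answer: zmIEtxZCSyEWpeKHyuBb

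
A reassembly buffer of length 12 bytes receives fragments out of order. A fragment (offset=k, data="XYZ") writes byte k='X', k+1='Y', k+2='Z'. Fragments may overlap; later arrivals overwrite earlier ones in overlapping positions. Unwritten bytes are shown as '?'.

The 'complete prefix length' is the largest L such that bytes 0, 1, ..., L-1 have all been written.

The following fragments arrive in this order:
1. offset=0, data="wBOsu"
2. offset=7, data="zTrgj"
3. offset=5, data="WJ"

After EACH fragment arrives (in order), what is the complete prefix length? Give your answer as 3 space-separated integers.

Answer: 5 5 12

Derivation:
Fragment 1: offset=0 data="wBOsu" -> buffer=wBOsu??????? -> prefix_len=5
Fragment 2: offset=7 data="zTrgj" -> buffer=wBOsu??zTrgj -> prefix_len=5
Fragment 3: offset=5 data="WJ" -> buffer=wBOsuWJzTrgj -> prefix_len=12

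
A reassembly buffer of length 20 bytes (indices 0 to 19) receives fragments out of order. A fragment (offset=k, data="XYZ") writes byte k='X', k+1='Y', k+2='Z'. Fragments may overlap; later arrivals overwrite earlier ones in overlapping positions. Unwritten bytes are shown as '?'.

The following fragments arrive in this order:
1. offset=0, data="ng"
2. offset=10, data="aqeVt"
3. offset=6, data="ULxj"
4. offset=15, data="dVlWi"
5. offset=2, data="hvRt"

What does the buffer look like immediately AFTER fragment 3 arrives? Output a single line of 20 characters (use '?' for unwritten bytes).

Fragment 1: offset=0 data="ng" -> buffer=ng??????????????????
Fragment 2: offset=10 data="aqeVt" -> buffer=ng????????aqeVt?????
Fragment 3: offset=6 data="ULxj" -> buffer=ng????ULxjaqeVt?????

Answer: ng????ULxjaqeVt?????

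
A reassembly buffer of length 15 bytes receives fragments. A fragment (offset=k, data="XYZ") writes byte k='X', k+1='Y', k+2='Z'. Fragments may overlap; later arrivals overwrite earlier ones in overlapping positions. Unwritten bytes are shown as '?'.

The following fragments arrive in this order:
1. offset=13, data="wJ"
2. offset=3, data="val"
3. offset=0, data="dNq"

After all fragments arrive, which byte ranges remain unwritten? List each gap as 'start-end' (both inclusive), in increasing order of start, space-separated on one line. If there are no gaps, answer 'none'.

Fragment 1: offset=13 len=2
Fragment 2: offset=3 len=3
Fragment 3: offset=0 len=3
Gaps: 6-12

Answer: 6-12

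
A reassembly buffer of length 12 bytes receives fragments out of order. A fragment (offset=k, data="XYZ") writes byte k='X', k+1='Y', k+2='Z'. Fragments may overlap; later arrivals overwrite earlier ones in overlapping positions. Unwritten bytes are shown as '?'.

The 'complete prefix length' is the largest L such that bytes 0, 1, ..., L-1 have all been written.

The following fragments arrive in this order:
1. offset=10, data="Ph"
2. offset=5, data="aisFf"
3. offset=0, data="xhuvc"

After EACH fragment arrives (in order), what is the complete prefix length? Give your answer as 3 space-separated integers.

Fragment 1: offset=10 data="Ph" -> buffer=??????????Ph -> prefix_len=0
Fragment 2: offset=5 data="aisFf" -> buffer=?????aisFfPh -> prefix_len=0
Fragment 3: offset=0 data="xhuvc" -> buffer=xhuvcaisFfPh -> prefix_len=12

Answer: 0 0 12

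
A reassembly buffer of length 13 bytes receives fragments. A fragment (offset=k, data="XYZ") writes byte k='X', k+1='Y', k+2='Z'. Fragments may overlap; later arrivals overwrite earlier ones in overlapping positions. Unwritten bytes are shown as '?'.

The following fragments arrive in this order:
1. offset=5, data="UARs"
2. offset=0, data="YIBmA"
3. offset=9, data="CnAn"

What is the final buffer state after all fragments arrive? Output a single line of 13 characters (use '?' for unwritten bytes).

Fragment 1: offset=5 data="UARs" -> buffer=?????UARs????
Fragment 2: offset=0 data="YIBmA" -> buffer=YIBmAUARs????
Fragment 3: offset=9 data="CnAn" -> buffer=YIBmAUARsCnAn

Answer: YIBmAUARsCnAn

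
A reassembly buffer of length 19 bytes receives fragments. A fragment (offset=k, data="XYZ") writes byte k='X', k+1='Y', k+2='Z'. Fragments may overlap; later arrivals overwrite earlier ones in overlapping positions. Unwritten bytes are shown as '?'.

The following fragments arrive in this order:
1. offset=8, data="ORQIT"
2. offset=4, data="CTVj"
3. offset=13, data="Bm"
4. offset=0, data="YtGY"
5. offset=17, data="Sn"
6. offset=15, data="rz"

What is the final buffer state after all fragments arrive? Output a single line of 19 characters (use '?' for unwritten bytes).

Answer: YtGYCTVjORQITBmrzSn

Derivation:
Fragment 1: offset=8 data="ORQIT" -> buffer=????????ORQIT??????
Fragment 2: offset=4 data="CTVj" -> buffer=????CTVjORQIT??????
Fragment 3: offset=13 data="Bm" -> buffer=????CTVjORQITBm????
Fragment 4: offset=0 data="YtGY" -> buffer=YtGYCTVjORQITBm????
Fragment 5: offset=17 data="Sn" -> buffer=YtGYCTVjORQITBm??Sn
Fragment 6: offset=15 data="rz" -> buffer=YtGYCTVjORQITBmrzSn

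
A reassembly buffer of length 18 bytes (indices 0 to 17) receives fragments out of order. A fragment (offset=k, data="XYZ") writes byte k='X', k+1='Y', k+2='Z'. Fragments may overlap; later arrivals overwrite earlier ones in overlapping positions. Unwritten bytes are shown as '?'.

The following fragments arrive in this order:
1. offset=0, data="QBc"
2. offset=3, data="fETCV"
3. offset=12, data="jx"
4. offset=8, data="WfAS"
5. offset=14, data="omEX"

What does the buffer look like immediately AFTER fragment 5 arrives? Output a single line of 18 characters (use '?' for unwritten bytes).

Answer: QBcfETCVWfASjxomEX

Derivation:
Fragment 1: offset=0 data="QBc" -> buffer=QBc???????????????
Fragment 2: offset=3 data="fETCV" -> buffer=QBcfETCV??????????
Fragment 3: offset=12 data="jx" -> buffer=QBcfETCV????jx????
Fragment 4: offset=8 data="WfAS" -> buffer=QBcfETCVWfASjx????
Fragment 5: offset=14 data="omEX" -> buffer=QBcfETCVWfASjxomEX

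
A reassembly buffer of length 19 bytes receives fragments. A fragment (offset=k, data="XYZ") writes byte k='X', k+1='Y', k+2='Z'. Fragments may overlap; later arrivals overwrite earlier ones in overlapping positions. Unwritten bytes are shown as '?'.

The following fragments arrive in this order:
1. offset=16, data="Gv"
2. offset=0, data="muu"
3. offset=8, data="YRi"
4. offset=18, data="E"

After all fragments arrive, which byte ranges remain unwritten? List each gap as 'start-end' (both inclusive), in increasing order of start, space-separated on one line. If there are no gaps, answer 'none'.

Answer: 3-7 11-15

Derivation:
Fragment 1: offset=16 len=2
Fragment 2: offset=0 len=3
Fragment 3: offset=8 len=3
Fragment 4: offset=18 len=1
Gaps: 3-7 11-15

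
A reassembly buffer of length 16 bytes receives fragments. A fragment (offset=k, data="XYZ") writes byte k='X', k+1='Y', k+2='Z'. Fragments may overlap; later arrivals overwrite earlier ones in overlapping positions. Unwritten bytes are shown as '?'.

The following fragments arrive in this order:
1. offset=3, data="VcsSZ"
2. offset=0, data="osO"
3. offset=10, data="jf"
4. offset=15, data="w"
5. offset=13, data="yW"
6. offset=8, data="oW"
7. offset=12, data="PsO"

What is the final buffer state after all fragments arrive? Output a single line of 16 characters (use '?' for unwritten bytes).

Answer: osOVcsSZoWjfPsOw

Derivation:
Fragment 1: offset=3 data="VcsSZ" -> buffer=???VcsSZ????????
Fragment 2: offset=0 data="osO" -> buffer=osOVcsSZ????????
Fragment 3: offset=10 data="jf" -> buffer=osOVcsSZ??jf????
Fragment 4: offset=15 data="w" -> buffer=osOVcsSZ??jf???w
Fragment 5: offset=13 data="yW" -> buffer=osOVcsSZ??jf?yWw
Fragment 6: offset=8 data="oW" -> buffer=osOVcsSZoWjf?yWw
Fragment 7: offset=12 data="PsO" -> buffer=osOVcsSZoWjfPsOw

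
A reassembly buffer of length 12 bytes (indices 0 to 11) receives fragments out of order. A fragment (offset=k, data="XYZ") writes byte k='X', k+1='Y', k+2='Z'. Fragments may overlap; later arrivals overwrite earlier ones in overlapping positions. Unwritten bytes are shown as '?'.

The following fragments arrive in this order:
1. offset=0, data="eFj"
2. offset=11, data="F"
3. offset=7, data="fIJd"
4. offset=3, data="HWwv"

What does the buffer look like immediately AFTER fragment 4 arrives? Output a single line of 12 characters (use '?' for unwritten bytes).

Answer: eFjHWwvfIJdF

Derivation:
Fragment 1: offset=0 data="eFj" -> buffer=eFj?????????
Fragment 2: offset=11 data="F" -> buffer=eFj????????F
Fragment 3: offset=7 data="fIJd" -> buffer=eFj????fIJdF
Fragment 4: offset=3 data="HWwv" -> buffer=eFjHWwvfIJdF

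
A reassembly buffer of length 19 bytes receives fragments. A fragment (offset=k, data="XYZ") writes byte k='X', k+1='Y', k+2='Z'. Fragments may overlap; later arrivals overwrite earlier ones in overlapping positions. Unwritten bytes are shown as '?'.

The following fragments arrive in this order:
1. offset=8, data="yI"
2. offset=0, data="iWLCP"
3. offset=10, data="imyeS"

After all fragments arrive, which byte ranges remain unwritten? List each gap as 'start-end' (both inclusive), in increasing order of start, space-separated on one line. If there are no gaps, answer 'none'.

Fragment 1: offset=8 len=2
Fragment 2: offset=0 len=5
Fragment 3: offset=10 len=5
Gaps: 5-7 15-18

Answer: 5-7 15-18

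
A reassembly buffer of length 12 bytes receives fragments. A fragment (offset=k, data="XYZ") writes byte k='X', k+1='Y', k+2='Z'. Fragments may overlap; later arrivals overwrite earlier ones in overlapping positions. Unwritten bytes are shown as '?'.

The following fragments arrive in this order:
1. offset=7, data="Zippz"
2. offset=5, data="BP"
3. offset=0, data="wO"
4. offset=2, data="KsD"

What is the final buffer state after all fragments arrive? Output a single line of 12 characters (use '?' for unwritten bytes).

Fragment 1: offset=7 data="Zippz" -> buffer=???????Zippz
Fragment 2: offset=5 data="BP" -> buffer=?????BPZippz
Fragment 3: offset=0 data="wO" -> buffer=wO???BPZippz
Fragment 4: offset=2 data="KsD" -> buffer=wOKsDBPZippz

Answer: wOKsDBPZippz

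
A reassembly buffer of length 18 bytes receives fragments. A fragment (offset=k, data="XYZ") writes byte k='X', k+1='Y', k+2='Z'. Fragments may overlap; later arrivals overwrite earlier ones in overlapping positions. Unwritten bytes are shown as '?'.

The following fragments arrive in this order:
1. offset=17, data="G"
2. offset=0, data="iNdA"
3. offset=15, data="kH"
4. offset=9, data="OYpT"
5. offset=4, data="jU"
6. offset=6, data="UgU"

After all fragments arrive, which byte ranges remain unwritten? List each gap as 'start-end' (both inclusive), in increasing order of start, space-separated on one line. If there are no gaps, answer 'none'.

Answer: 13-14

Derivation:
Fragment 1: offset=17 len=1
Fragment 2: offset=0 len=4
Fragment 3: offset=15 len=2
Fragment 4: offset=9 len=4
Fragment 5: offset=4 len=2
Fragment 6: offset=6 len=3
Gaps: 13-14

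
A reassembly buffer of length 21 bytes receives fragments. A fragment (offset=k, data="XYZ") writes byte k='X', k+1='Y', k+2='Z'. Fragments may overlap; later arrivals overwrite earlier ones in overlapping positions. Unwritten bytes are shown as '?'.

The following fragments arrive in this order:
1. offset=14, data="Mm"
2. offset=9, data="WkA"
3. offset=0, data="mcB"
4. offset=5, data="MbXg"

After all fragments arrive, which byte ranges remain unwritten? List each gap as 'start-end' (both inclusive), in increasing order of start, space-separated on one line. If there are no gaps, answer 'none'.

Fragment 1: offset=14 len=2
Fragment 2: offset=9 len=3
Fragment 3: offset=0 len=3
Fragment 4: offset=5 len=4
Gaps: 3-4 12-13 16-20

Answer: 3-4 12-13 16-20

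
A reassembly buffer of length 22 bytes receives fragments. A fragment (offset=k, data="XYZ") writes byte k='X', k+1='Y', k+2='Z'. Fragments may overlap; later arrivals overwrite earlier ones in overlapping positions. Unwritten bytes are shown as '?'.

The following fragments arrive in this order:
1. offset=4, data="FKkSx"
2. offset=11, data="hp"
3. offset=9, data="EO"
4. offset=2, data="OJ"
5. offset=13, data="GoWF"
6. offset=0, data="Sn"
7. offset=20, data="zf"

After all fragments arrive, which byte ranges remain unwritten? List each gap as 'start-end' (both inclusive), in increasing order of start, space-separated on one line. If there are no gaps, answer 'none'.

Answer: 17-19

Derivation:
Fragment 1: offset=4 len=5
Fragment 2: offset=11 len=2
Fragment 3: offset=9 len=2
Fragment 4: offset=2 len=2
Fragment 5: offset=13 len=4
Fragment 6: offset=0 len=2
Fragment 7: offset=20 len=2
Gaps: 17-19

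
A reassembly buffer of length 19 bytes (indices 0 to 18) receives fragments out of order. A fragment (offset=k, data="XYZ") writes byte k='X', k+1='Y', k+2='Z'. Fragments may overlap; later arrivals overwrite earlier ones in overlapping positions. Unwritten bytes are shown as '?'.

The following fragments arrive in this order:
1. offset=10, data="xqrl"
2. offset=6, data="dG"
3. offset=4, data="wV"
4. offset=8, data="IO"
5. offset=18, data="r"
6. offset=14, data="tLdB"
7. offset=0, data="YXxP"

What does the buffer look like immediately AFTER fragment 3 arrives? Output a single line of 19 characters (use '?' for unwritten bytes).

Answer: ????wVdG??xqrl?????

Derivation:
Fragment 1: offset=10 data="xqrl" -> buffer=??????????xqrl?????
Fragment 2: offset=6 data="dG" -> buffer=??????dG??xqrl?????
Fragment 3: offset=4 data="wV" -> buffer=????wVdG??xqrl?????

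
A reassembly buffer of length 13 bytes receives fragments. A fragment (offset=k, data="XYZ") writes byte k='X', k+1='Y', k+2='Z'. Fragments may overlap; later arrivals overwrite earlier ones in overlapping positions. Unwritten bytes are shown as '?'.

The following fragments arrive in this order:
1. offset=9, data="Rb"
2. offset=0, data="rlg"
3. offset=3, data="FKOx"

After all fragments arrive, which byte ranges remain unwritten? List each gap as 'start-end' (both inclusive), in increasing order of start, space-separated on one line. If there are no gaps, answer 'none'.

Fragment 1: offset=9 len=2
Fragment 2: offset=0 len=3
Fragment 3: offset=3 len=4
Gaps: 7-8 11-12

Answer: 7-8 11-12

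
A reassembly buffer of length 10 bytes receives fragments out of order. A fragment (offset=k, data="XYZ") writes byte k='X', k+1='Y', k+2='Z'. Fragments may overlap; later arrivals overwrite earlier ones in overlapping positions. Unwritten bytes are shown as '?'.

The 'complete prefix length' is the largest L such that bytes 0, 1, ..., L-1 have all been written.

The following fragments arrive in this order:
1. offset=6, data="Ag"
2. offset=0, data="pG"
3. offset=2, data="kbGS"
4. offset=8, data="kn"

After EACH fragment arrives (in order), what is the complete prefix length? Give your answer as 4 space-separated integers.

Fragment 1: offset=6 data="Ag" -> buffer=??????Ag?? -> prefix_len=0
Fragment 2: offset=0 data="pG" -> buffer=pG????Ag?? -> prefix_len=2
Fragment 3: offset=2 data="kbGS" -> buffer=pGkbGSAg?? -> prefix_len=8
Fragment 4: offset=8 data="kn" -> buffer=pGkbGSAgkn -> prefix_len=10

Answer: 0 2 8 10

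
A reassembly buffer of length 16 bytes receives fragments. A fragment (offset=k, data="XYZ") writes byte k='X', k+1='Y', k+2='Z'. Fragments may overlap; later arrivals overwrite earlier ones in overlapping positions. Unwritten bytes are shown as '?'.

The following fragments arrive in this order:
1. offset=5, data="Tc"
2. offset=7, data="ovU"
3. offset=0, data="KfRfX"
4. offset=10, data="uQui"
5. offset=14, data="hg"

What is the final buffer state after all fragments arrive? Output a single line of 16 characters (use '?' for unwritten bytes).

Fragment 1: offset=5 data="Tc" -> buffer=?????Tc?????????
Fragment 2: offset=7 data="ovU" -> buffer=?????TcovU??????
Fragment 3: offset=0 data="KfRfX" -> buffer=KfRfXTcovU??????
Fragment 4: offset=10 data="uQui" -> buffer=KfRfXTcovUuQui??
Fragment 5: offset=14 data="hg" -> buffer=KfRfXTcovUuQuihg

Answer: KfRfXTcovUuQuihg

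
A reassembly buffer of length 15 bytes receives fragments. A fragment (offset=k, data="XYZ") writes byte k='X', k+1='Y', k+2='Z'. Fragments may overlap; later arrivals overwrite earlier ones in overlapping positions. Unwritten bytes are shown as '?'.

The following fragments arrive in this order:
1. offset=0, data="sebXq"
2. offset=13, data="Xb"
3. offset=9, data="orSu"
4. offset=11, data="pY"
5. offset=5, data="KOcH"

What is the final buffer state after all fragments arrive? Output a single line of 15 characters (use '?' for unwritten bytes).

Answer: sebXqKOcHorpYXb

Derivation:
Fragment 1: offset=0 data="sebXq" -> buffer=sebXq??????????
Fragment 2: offset=13 data="Xb" -> buffer=sebXq????????Xb
Fragment 3: offset=9 data="orSu" -> buffer=sebXq????orSuXb
Fragment 4: offset=11 data="pY" -> buffer=sebXq????orpYXb
Fragment 5: offset=5 data="KOcH" -> buffer=sebXqKOcHorpYXb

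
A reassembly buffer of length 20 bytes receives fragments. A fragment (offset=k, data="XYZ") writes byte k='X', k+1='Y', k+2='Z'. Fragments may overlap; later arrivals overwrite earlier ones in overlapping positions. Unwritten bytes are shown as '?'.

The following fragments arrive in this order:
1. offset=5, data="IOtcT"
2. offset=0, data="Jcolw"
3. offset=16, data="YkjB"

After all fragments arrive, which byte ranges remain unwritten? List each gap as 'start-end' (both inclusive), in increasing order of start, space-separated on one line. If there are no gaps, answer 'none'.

Fragment 1: offset=5 len=5
Fragment 2: offset=0 len=5
Fragment 3: offset=16 len=4
Gaps: 10-15

Answer: 10-15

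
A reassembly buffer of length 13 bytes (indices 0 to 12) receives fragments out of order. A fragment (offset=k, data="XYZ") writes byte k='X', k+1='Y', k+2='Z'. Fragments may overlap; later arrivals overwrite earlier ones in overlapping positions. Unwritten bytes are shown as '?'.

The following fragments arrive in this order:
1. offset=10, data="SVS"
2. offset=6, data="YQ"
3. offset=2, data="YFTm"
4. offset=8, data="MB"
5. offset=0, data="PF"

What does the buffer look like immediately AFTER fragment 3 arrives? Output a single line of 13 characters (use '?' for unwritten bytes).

Answer: ??YFTmYQ??SVS

Derivation:
Fragment 1: offset=10 data="SVS" -> buffer=??????????SVS
Fragment 2: offset=6 data="YQ" -> buffer=??????YQ??SVS
Fragment 3: offset=2 data="YFTm" -> buffer=??YFTmYQ??SVS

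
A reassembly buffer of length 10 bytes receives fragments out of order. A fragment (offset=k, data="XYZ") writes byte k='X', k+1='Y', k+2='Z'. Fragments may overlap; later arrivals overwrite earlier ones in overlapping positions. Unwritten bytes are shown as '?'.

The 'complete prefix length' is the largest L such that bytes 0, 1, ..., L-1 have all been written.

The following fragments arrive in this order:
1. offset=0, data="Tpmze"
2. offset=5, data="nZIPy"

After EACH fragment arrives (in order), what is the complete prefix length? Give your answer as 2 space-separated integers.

Fragment 1: offset=0 data="Tpmze" -> buffer=Tpmze????? -> prefix_len=5
Fragment 2: offset=5 data="nZIPy" -> buffer=TpmzenZIPy -> prefix_len=10

Answer: 5 10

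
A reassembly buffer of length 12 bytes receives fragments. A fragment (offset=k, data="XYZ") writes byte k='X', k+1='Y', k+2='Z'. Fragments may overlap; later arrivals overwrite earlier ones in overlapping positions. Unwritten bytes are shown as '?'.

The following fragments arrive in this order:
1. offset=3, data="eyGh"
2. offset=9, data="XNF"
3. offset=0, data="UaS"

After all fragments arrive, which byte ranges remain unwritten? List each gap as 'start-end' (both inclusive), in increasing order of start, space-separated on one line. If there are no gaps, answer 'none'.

Fragment 1: offset=3 len=4
Fragment 2: offset=9 len=3
Fragment 3: offset=0 len=3
Gaps: 7-8

Answer: 7-8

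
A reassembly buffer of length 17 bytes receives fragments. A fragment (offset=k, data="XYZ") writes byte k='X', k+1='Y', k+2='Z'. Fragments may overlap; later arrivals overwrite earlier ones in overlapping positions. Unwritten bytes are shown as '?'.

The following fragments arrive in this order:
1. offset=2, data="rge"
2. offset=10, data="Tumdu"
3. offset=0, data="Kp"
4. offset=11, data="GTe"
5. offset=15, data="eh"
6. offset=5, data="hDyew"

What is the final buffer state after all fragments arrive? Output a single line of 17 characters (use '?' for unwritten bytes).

Answer: KprgehDyewTGTeueh

Derivation:
Fragment 1: offset=2 data="rge" -> buffer=??rge????????????
Fragment 2: offset=10 data="Tumdu" -> buffer=??rge?????Tumdu??
Fragment 3: offset=0 data="Kp" -> buffer=Kprge?????Tumdu??
Fragment 4: offset=11 data="GTe" -> buffer=Kprge?????TGTeu??
Fragment 5: offset=15 data="eh" -> buffer=Kprge?????TGTeueh
Fragment 6: offset=5 data="hDyew" -> buffer=KprgehDyewTGTeueh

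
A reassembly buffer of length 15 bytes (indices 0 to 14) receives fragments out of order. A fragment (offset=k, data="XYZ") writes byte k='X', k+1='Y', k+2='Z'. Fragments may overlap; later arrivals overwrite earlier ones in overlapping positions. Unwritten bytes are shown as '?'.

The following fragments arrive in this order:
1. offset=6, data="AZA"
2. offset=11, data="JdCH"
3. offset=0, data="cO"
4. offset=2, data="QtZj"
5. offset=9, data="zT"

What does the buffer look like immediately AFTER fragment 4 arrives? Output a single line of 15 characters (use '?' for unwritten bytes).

Fragment 1: offset=6 data="AZA" -> buffer=??????AZA??????
Fragment 2: offset=11 data="JdCH" -> buffer=??????AZA??JdCH
Fragment 3: offset=0 data="cO" -> buffer=cO????AZA??JdCH
Fragment 4: offset=2 data="QtZj" -> buffer=cOQtZjAZA??JdCH

Answer: cOQtZjAZA??JdCH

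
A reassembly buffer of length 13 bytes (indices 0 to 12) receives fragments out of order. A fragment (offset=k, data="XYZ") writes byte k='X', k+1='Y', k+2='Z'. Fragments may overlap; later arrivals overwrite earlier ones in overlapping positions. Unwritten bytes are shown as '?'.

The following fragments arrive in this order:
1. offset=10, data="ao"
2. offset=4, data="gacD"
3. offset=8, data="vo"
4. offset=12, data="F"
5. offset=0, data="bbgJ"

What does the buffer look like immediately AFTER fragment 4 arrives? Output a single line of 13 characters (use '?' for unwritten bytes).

Fragment 1: offset=10 data="ao" -> buffer=??????????ao?
Fragment 2: offset=4 data="gacD" -> buffer=????gacD??ao?
Fragment 3: offset=8 data="vo" -> buffer=????gacDvoao?
Fragment 4: offset=12 data="F" -> buffer=????gacDvoaoF

Answer: ????gacDvoaoF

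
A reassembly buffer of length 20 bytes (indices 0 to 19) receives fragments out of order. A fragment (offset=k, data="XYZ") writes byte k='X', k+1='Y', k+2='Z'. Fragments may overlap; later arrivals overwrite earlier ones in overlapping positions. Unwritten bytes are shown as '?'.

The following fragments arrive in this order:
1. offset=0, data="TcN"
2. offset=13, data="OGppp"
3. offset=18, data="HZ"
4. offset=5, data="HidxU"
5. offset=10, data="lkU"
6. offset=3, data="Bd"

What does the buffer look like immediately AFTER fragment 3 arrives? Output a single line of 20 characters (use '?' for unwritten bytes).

Answer: TcN??????????OGpppHZ

Derivation:
Fragment 1: offset=0 data="TcN" -> buffer=TcN?????????????????
Fragment 2: offset=13 data="OGppp" -> buffer=TcN??????????OGppp??
Fragment 3: offset=18 data="HZ" -> buffer=TcN??????????OGpppHZ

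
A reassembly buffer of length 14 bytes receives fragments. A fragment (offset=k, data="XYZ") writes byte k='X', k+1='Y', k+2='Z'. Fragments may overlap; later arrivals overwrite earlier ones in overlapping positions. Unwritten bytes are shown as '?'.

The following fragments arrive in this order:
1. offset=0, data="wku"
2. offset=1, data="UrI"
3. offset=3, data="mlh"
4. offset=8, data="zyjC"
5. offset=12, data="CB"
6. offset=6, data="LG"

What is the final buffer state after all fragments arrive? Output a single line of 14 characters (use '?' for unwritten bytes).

Answer: wUrmlhLGzyjCCB

Derivation:
Fragment 1: offset=0 data="wku" -> buffer=wku???????????
Fragment 2: offset=1 data="UrI" -> buffer=wUrI??????????
Fragment 3: offset=3 data="mlh" -> buffer=wUrmlh????????
Fragment 4: offset=8 data="zyjC" -> buffer=wUrmlh??zyjC??
Fragment 5: offset=12 data="CB" -> buffer=wUrmlh??zyjCCB
Fragment 6: offset=6 data="LG" -> buffer=wUrmlhLGzyjCCB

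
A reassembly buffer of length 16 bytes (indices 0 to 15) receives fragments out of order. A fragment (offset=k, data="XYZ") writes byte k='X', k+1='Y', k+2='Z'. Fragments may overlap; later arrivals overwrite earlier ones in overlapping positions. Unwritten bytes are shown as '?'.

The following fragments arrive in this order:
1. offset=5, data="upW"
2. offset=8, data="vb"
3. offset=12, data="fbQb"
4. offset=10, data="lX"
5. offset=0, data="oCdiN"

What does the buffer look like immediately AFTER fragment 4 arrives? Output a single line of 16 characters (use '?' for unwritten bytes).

Fragment 1: offset=5 data="upW" -> buffer=?????upW????????
Fragment 2: offset=8 data="vb" -> buffer=?????upWvb??????
Fragment 3: offset=12 data="fbQb" -> buffer=?????upWvb??fbQb
Fragment 4: offset=10 data="lX" -> buffer=?????upWvblXfbQb

Answer: ?????upWvblXfbQb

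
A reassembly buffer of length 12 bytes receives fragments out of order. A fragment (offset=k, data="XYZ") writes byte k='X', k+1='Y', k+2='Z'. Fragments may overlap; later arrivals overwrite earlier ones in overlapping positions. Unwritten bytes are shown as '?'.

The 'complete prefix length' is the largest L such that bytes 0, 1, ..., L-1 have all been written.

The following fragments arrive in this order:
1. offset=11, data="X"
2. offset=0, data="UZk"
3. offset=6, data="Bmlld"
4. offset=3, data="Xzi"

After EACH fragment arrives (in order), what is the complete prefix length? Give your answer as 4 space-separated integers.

Answer: 0 3 3 12

Derivation:
Fragment 1: offset=11 data="X" -> buffer=???????????X -> prefix_len=0
Fragment 2: offset=0 data="UZk" -> buffer=UZk????????X -> prefix_len=3
Fragment 3: offset=6 data="Bmlld" -> buffer=UZk???BmlldX -> prefix_len=3
Fragment 4: offset=3 data="Xzi" -> buffer=UZkXziBmlldX -> prefix_len=12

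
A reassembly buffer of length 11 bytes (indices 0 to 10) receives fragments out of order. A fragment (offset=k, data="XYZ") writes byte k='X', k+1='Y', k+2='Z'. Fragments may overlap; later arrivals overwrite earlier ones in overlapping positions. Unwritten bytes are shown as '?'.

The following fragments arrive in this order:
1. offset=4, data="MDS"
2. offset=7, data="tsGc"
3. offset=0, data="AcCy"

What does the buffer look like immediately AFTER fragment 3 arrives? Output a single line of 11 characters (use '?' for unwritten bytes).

Answer: AcCyMDStsGc

Derivation:
Fragment 1: offset=4 data="MDS" -> buffer=????MDS????
Fragment 2: offset=7 data="tsGc" -> buffer=????MDStsGc
Fragment 3: offset=0 data="AcCy" -> buffer=AcCyMDStsGc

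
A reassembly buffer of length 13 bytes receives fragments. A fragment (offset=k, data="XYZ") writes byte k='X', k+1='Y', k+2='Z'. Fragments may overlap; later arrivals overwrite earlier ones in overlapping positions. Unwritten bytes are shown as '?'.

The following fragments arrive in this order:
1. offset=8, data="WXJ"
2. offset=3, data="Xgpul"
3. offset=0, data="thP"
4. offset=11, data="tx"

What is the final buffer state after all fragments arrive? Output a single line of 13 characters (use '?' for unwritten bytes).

Fragment 1: offset=8 data="WXJ" -> buffer=????????WXJ??
Fragment 2: offset=3 data="Xgpul" -> buffer=???XgpulWXJ??
Fragment 3: offset=0 data="thP" -> buffer=thPXgpulWXJ??
Fragment 4: offset=11 data="tx" -> buffer=thPXgpulWXJtx

Answer: thPXgpulWXJtx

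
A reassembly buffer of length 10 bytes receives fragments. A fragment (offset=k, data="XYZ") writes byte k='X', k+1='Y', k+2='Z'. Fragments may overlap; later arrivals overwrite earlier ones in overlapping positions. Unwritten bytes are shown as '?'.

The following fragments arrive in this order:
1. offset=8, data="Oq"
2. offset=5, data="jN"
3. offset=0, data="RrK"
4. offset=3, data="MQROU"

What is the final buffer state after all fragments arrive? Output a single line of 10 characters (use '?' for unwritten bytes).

Answer: RrKMQROUOq

Derivation:
Fragment 1: offset=8 data="Oq" -> buffer=????????Oq
Fragment 2: offset=5 data="jN" -> buffer=?????jN?Oq
Fragment 3: offset=0 data="RrK" -> buffer=RrK??jN?Oq
Fragment 4: offset=3 data="MQROU" -> buffer=RrKMQROUOq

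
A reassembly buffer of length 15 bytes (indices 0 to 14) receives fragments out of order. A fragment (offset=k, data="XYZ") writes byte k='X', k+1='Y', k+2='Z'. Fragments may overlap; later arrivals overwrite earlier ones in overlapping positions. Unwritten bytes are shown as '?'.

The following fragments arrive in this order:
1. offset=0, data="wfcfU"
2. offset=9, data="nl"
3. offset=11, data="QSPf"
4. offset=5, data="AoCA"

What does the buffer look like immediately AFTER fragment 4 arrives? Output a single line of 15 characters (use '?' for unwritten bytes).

Answer: wfcfUAoCAnlQSPf

Derivation:
Fragment 1: offset=0 data="wfcfU" -> buffer=wfcfU??????????
Fragment 2: offset=9 data="nl" -> buffer=wfcfU????nl????
Fragment 3: offset=11 data="QSPf" -> buffer=wfcfU????nlQSPf
Fragment 4: offset=5 data="AoCA" -> buffer=wfcfUAoCAnlQSPf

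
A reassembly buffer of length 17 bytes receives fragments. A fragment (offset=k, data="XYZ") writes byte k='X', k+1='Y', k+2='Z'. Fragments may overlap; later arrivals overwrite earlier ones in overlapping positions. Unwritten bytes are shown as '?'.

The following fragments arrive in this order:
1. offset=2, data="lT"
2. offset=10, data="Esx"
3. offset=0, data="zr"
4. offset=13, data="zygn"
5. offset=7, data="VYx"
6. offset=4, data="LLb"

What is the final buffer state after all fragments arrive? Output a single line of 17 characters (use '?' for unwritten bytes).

Fragment 1: offset=2 data="lT" -> buffer=??lT?????????????
Fragment 2: offset=10 data="Esx" -> buffer=??lT??????Esx????
Fragment 3: offset=0 data="zr" -> buffer=zrlT??????Esx????
Fragment 4: offset=13 data="zygn" -> buffer=zrlT??????Esxzygn
Fragment 5: offset=7 data="VYx" -> buffer=zrlT???VYxEsxzygn
Fragment 6: offset=4 data="LLb" -> buffer=zrlTLLbVYxEsxzygn

Answer: zrlTLLbVYxEsxzygn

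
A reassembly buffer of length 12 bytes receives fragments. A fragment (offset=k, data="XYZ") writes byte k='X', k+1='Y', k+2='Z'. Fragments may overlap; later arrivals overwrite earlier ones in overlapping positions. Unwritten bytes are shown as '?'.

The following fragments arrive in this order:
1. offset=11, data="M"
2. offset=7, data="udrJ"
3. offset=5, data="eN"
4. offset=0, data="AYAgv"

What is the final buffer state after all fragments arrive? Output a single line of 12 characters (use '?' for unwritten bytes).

Answer: AYAgveNudrJM

Derivation:
Fragment 1: offset=11 data="M" -> buffer=???????????M
Fragment 2: offset=7 data="udrJ" -> buffer=???????udrJM
Fragment 3: offset=5 data="eN" -> buffer=?????eNudrJM
Fragment 4: offset=0 data="AYAgv" -> buffer=AYAgveNudrJM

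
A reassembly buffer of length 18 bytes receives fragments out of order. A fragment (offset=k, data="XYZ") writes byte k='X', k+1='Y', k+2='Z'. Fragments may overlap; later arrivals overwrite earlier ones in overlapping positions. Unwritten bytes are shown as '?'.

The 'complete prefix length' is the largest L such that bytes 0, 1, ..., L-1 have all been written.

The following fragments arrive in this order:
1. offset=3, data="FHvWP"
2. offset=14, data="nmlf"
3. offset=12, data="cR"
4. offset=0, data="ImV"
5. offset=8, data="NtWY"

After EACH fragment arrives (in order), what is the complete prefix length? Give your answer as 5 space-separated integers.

Fragment 1: offset=3 data="FHvWP" -> buffer=???FHvWP?????????? -> prefix_len=0
Fragment 2: offset=14 data="nmlf" -> buffer=???FHvWP??????nmlf -> prefix_len=0
Fragment 3: offset=12 data="cR" -> buffer=???FHvWP????cRnmlf -> prefix_len=0
Fragment 4: offset=0 data="ImV" -> buffer=ImVFHvWP????cRnmlf -> prefix_len=8
Fragment 5: offset=8 data="NtWY" -> buffer=ImVFHvWPNtWYcRnmlf -> prefix_len=18

Answer: 0 0 0 8 18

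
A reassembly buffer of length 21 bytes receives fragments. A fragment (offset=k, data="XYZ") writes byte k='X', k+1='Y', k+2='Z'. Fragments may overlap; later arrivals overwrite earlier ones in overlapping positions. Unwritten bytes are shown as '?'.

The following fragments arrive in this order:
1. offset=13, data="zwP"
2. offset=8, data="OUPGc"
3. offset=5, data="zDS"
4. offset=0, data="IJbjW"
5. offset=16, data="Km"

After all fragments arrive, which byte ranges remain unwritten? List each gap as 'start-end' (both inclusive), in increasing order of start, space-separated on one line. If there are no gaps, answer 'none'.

Answer: 18-20

Derivation:
Fragment 1: offset=13 len=3
Fragment 2: offset=8 len=5
Fragment 3: offset=5 len=3
Fragment 4: offset=0 len=5
Fragment 5: offset=16 len=2
Gaps: 18-20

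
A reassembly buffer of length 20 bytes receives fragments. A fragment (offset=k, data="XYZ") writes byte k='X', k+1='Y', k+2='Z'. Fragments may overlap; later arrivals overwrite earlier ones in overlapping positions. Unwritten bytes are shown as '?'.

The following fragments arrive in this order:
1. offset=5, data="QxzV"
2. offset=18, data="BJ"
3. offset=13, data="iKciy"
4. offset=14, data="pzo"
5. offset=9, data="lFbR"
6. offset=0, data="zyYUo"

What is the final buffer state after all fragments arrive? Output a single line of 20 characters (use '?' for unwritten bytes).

Answer: zyYUoQxzVlFbRipzoyBJ

Derivation:
Fragment 1: offset=5 data="QxzV" -> buffer=?????QxzV???????????
Fragment 2: offset=18 data="BJ" -> buffer=?????QxzV?????????BJ
Fragment 3: offset=13 data="iKciy" -> buffer=?????QxzV????iKciyBJ
Fragment 4: offset=14 data="pzo" -> buffer=?????QxzV????ipzoyBJ
Fragment 5: offset=9 data="lFbR" -> buffer=?????QxzVlFbRipzoyBJ
Fragment 6: offset=0 data="zyYUo" -> buffer=zyYUoQxzVlFbRipzoyBJ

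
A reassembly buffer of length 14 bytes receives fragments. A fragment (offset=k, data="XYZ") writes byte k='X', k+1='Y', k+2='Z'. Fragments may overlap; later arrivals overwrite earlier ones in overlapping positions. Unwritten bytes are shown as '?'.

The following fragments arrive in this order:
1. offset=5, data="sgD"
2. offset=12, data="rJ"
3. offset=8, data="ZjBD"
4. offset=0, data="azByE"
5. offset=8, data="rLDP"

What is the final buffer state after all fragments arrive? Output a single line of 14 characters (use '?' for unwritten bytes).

Fragment 1: offset=5 data="sgD" -> buffer=?????sgD??????
Fragment 2: offset=12 data="rJ" -> buffer=?????sgD????rJ
Fragment 3: offset=8 data="ZjBD" -> buffer=?????sgDZjBDrJ
Fragment 4: offset=0 data="azByE" -> buffer=azByEsgDZjBDrJ
Fragment 5: offset=8 data="rLDP" -> buffer=azByEsgDrLDPrJ

Answer: azByEsgDrLDPrJ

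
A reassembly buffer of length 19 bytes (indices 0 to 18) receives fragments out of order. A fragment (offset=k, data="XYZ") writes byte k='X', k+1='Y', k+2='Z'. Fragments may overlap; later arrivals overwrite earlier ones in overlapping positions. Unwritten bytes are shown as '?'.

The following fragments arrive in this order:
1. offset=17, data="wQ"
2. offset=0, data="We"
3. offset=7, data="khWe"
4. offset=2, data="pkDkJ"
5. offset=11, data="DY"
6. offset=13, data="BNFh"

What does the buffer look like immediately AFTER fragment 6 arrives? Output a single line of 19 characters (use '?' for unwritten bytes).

Fragment 1: offset=17 data="wQ" -> buffer=?????????????????wQ
Fragment 2: offset=0 data="We" -> buffer=We???????????????wQ
Fragment 3: offset=7 data="khWe" -> buffer=We?????khWe??????wQ
Fragment 4: offset=2 data="pkDkJ" -> buffer=WepkDkJkhWe??????wQ
Fragment 5: offset=11 data="DY" -> buffer=WepkDkJkhWeDY????wQ
Fragment 6: offset=13 data="BNFh" -> buffer=WepkDkJkhWeDYBNFhwQ

Answer: WepkDkJkhWeDYBNFhwQ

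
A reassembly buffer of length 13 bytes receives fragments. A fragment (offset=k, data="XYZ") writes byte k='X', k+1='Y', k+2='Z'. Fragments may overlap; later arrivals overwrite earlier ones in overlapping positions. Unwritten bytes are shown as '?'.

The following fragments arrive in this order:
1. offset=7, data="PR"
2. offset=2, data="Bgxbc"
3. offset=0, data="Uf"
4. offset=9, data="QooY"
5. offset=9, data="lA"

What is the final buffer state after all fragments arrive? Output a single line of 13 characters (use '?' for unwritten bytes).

Fragment 1: offset=7 data="PR" -> buffer=???????PR????
Fragment 2: offset=2 data="Bgxbc" -> buffer=??BgxbcPR????
Fragment 3: offset=0 data="Uf" -> buffer=UfBgxbcPR????
Fragment 4: offset=9 data="QooY" -> buffer=UfBgxbcPRQooY
Fragment 5: offset=9 data="lA" -> buffer=UfBgxbcPRlAoY

Answer: UfBgxbcPRlAoY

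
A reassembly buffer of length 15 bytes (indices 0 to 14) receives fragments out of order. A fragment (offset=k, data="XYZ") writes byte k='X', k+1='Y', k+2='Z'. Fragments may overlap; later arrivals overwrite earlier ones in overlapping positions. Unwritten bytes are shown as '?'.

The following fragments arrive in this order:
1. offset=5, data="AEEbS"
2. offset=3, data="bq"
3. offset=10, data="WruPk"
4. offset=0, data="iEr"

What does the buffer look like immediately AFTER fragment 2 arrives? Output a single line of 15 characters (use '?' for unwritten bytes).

Answer: ???bqAEEbS?????

Derivation:
Fragment 1: offset=5 data="AEEbS" -> buffer=?????AEEbS?????
Fragment 2: offset=3 data="bq" -> buffer=???bqAEEbS?????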